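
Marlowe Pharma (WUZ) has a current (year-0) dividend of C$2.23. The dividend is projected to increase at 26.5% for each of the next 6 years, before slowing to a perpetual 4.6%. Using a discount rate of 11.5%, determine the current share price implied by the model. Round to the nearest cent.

Two-stage DDM. Project D₁…D_6 at 0.265, terminal growth 0.046, discount at r = 0.115.
D_1 = 2.8210
D_2 = 3.5685
D_3 = 4.5142
D_4 = 5.7104
D_5 = 7.2237
D_6 = 9.1379
Terminal value at t=6: TV = D_7/(r−g) = 9.5583/(0.115−0.046) = 138.5258
P₀ = 2.8210/(1+0.115)^1 + 3.5685/(1+0.115)^2 + 4.5142/(1+0.115)^3 + 5.7104/(1+0.115)^4 + 7.2237/(1+0.115)^5 + 9.1379/(1+0.115)^6 + 138.5258/(1+0.115)^6 = 93.3897

C$93.39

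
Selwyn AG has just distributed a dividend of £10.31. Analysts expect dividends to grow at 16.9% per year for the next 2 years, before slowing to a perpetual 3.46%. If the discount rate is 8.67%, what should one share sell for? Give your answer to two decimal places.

£259.94

Two-stage DDM. Project D₁…D_2 at 0.169, terminal growth 0.0346, discount at r = 0.0867.
D_1 = 12.0524
D_2 = 14.0892
Terminal value at t=2: TV = D_3/(r−g) = 14.5767/(0.0867−0.0346) = 279.7837
P₀ = 12.0524/(1+0.0867)^1 + 14.0892/(1+0.0867)^2 + 279.7837/(1+0.0867)^2 = 259.9423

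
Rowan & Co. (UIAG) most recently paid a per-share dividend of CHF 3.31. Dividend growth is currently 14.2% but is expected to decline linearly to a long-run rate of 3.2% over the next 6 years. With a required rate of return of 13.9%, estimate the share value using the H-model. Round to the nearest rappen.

CHF 42.13

H-model: P₀ = D₀[(1+g_L) + H(g_S−g_L)]/(r−g_L), with H = 6/2 = 3.
P₀ = 3.31 × [(1+0.032) + 3×(0.142−0.032)] / (0.139−0.032)
   = 3.31 × 1.3620 / 0.107 = 42.1329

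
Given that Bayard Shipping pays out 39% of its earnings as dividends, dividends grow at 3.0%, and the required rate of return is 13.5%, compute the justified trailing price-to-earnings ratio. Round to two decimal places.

Justified trailing P/E = b(1+g)/(r−g) = 0.39×(1+0.03)/(0.135−0.03) = 3.8257

3.83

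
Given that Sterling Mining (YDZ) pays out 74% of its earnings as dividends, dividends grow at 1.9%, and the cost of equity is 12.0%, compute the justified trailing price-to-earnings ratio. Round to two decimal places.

7.47

Justified trailing P/E = b(1+g)/(r−g) = 0.74×(1+0.019)/(0.12−0.019) = 7.4659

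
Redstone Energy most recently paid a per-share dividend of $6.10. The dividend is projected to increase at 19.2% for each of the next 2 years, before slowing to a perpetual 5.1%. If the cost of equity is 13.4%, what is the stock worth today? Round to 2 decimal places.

$98.50

Two-stage DDM. Project D₁…D_2 at 0.192, terminal growth 0.051, discount at r = 0.134.
D_1 = 7.2712
D_2 = 8.6673
Terminal value at t=2: TV = D_3/(r−g) = 9.1093/(0.134−0.051) = 109.7506
P₀ = 7.2712/(1+0.134)^1 + 8.6673/(1+0.134)^2 + 109.7506/(1+0.134)^2 = 98.4975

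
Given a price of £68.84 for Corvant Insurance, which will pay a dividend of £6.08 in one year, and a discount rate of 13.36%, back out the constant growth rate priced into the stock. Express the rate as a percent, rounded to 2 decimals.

4.53%

From P₀ = D₁/(r − g), the implied growth is g = r − D₁/P₀.
g = 0.1336 − 6.08/68.84 = 0.1336 − 0.08832 = 0.04528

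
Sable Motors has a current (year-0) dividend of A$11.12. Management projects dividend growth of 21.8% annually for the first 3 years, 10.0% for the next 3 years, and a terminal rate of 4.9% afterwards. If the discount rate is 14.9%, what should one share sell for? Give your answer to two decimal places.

Three-stage DDM. Project D₁…D_6; terminal Gordon value at t=6 with g = 0.049; discount at r = 0.149.
D_1 = 13.5442
D_2 = 16.4968
D_3 = 20.0931
D_4 = 22.1024
D_5 = 24.3126
D_6 = 26.7439
TV_6 = 28.0543/(0.149−0.049) = 280.5435
P₀ = Σ Dₜ/(1+r)ᵗ + TV_6/(1+r)^6 = 195.8951

A$195.90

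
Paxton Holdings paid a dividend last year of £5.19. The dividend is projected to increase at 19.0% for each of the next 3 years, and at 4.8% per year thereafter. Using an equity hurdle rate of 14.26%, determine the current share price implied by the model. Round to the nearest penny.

Two-stage DDM. Project D₁…D_3 at 0.19, terminal growth 0.048, discount at r = 0.1426.
D_1 = 6.1761
D_2 = 7.3496
D_3 = 8.7460
Terminal value at t=3: TV = D_4/(r−g) = 9.1658/(0.1426−0.048) = 96.8899
P₀ = 6.1761/(1+0.1426)^1 + 7.3496/(1+0.1426)^2 + 8.7460/(1+0.1426)^3 + 96.8899/(1+0.1426)^3 = 81.8504

£81.85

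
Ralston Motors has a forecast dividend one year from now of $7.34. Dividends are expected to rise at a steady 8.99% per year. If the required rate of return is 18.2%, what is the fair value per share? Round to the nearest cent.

Gordon growth model: P₀ = D₁/(r − g), with D₁ = 7.34 given directly.
P₀ = 7.3400 / (0.182 − 0.0899) = 7.3400 / 0.0921 = 79.6960

$79.70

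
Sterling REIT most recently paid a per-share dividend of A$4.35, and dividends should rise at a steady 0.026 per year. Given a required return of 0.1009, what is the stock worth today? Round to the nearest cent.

A$59.59

Gordon growth model: P₀ = D₁/(r − g). D₁ = 4.35 × (1 + 0.026) = 4.4631.
P₀ = 4.4631 / (0.1009 − 0.026) = 4.4631 / 0.0749 = 59.5874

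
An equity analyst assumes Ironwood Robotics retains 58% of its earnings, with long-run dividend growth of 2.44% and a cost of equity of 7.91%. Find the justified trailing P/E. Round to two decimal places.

7.87

Payout ratio b = 1 − 0.58 = 0.42.
Justified trailing P/E = b(1+g)/(r−g) = 0.42×(1+0.0244)/(0.0791−0.0244) = 7.8656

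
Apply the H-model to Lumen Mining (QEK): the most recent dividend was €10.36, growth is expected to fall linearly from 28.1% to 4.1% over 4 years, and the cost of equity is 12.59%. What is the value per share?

H-model: P₀ = D₀[(1+g_L) + H(g_S−g_L)]/(r−g_L), with H = 4/2 = 2.
P₀ = 10.36 × [(1+0.041) + 2×(0.281−0.041)] / (0.1259−0.041)
   = 10.36 × 1.5210 / 0.0849 = 185.6014

€185.60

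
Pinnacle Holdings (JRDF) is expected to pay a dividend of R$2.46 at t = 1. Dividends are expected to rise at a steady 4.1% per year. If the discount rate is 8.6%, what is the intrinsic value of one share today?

R$54.67

Gordon growth model: P₀ = D₁/(r − g), with D₁ = 2.46 given directly.
P₀ = 2.4600 / (0.086 − 0.041) = 2.4600 / 0.045 = 54.6667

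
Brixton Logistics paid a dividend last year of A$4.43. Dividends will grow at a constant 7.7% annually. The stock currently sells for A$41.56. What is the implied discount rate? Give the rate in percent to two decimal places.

Rearranging the constant-growth DDM: r = D₁/P₀ + g.
D₁ = 4.43 × (1 + 0.077) = 4.7711.
r = 4.7711 / 41.56 + 0.077 = 0.11480 + 0.077 = 0.19180

19.18%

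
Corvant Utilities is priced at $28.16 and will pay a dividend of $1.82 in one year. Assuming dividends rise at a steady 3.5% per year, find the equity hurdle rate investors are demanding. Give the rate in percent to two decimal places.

Rearranging the constant-growth DDM: r = D₁/P₀ + g.
r = 1.8200 / 28.16 + 0.035 = 0.06463 + 0.035 = 0.09963

9.96%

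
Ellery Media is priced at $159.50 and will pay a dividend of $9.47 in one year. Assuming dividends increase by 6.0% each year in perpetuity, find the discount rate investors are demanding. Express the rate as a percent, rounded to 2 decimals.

Rearranging the constant-growth DDM: r = D₁/P₀ + g.
r = 9.4700 / 159.50 + 0.06 = 0.05937 + 0.06 = 0.11937

11.94%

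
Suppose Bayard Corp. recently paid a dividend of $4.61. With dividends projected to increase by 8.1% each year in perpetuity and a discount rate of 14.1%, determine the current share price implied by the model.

Gordon growth model: P₀ = D₁/(r − g). D₁ = 4.61 × (1 + 0.081) = 4.9834.
P₀ = 4.9834 / (0.141 − 0.081) = 4.9834 / 0.06 = 83.0568

$83.06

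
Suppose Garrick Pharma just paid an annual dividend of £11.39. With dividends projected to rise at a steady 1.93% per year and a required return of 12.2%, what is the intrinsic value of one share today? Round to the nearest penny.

£113.05

Gordon growth model: P₀ = D₁/(r − g). D₁ = 11.39 × (1 + 0.0193) = 11.6098.
P₀ = 11.6098 / (0.122 − 0.0193) = 11.6098 / 0.1027 = 113.0460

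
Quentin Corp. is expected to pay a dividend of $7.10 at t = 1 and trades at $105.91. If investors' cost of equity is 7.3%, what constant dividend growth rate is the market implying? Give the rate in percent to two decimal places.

0.60%

From P₀ = D₁/(r − g), the implied growth is g = r − D₁/P₀.
g = 0.073 − 7.10/105.91 = 0.073 − 0.06704 = 0.00596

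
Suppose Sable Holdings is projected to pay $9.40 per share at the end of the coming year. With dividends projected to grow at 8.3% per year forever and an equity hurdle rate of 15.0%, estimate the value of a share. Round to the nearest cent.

Gordon growth model: P₀ = D₁/(r − g), with D₁ = 9.40 given directly.
P₀ = 9.4000 / (0.15 − 0.083) = 9.4000 / 0.067 = 140.2985

$140.30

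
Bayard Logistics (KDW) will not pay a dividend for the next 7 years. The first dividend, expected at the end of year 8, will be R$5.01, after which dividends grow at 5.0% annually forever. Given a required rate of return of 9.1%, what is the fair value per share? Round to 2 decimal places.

Deferred-dividend DDM. At t=7 the remaining stream is a growing perpetuity with first payment D_8 = 5.01.
V_7 = D_8/(r−g) = 5.01/(0.091−0.05) = 122.1951
P₀ = V_7/(1+r)^7 = 122.1951/(1+0.091)^7 = 66.4172

R$66.42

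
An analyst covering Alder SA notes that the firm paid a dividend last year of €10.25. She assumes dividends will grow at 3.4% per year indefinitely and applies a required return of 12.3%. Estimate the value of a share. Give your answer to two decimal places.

€119.08

Gordon growth model: P₀ = D₁/(r − g). D₁ = 10.25 × (1 + 0.034) = 10.5985.
P₀ = 10.5985 / (0.123 − 0.034) = 10.5985 / 0.089 = 119.0843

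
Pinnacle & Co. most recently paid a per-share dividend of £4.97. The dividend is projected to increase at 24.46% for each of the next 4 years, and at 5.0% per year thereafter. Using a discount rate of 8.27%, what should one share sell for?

£307.18

Two-stage DDM. Project D₁…D_4 at 0.2446, terminal growth 0.05, discount at r = 0.0827.
D_1 = 6.1857
D_2 = 7.6987
D_3 = 9.5818
D_4 = 11.9255
Terminal value at t=4: TV = D_5/(r−g) = 12.5217/(0.0827−0.05) = 382.9280
P₀ = 6.1857/(1+0.0827)^1 + 7.6987/(1+0.0827)^2 + 9.5818/(1+0.0827)^3 + 11.9255/(1+0.0827)^4 + 382.9280/(1+0.0827)^4 = 307.1751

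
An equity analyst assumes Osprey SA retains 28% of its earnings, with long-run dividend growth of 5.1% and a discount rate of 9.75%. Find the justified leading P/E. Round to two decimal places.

Payout ratio b = 1 − 0.28 = 0.72.
Justified leading P/E = b/(r−g) = 0.72/(0.0975−0.051) = 15.4839

15.48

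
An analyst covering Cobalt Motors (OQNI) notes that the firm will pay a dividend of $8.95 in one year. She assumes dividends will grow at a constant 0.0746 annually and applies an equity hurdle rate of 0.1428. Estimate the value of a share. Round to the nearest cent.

$131.23

Gordon growth model: P₀ = D₁/(r − g), with D₁ = 8.95 given directly.
P₀ = 8.9500 / (0.1428 − 0.0746) = 8.9500 / 0.0682 = 131.2317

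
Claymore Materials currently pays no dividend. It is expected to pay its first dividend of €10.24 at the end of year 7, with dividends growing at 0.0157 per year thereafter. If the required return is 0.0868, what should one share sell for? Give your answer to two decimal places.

€87.40

Deferred-dividend DDM. At t=6 the remaining stream is a growing perpetuity with first payment D_7 = 10.24.
V_6 = D_7/(r−g) = 10.24/(0.0868−0.0157) = 144.0225
P₀ = V_6/(1+r)^6 = 144.0225/(1+0.0868)^6 = 87.4043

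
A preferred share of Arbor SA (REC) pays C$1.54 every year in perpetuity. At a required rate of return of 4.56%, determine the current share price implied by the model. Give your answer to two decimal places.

C$33.77

Zero-growth DDM (perpetuity): P₀ = D/r = 1.54 / 0.0456 = 33.7719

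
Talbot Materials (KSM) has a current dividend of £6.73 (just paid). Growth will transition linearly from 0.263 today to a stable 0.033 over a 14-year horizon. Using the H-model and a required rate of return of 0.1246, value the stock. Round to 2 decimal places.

£194.19

H-model: P₀ = D₀[(1+g_L) + H(g_S−g_L)]/(r−g_L), with H = 14/2 = 7.
P₀ = 6.73 × [(1+0.033) + 7×(0.263−0.033)] / (0.1246−0.033)
   = 6.73 × 2.6430 / 0.0916 = 194.1855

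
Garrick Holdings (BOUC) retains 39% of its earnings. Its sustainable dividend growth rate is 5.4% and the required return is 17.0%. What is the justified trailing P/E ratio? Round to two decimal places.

5.54

Payout ratio b = 1 − 0.39 = 0.61.
Justified trailing P/E = b(1+g)/(r−g) = 0.61×(1+0.054)/(0.17−0.054) = 5.5426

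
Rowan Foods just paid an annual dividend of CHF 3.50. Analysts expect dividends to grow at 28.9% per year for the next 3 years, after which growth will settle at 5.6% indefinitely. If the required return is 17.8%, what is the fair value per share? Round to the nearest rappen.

CHF 52.30

Two-stage DDM. Project D₁…D_3 at 0.289, terminal growth 0.056, discount at r = 0.178.
D_1 = 4.5115
D_2 = 5.8153
D_3 = 7.4960
Terminal value at t=3: TV = D_4/(r−g) = 7.9157/(0.178−0.056) = 64.8830
P₀ = 4.5115/(1+0.178)^1 + 5.8153/(1+0.178)^2 + 7.4960/(1+0.178)^3 + 64.8830/(1+0.178)^3 = 52.2973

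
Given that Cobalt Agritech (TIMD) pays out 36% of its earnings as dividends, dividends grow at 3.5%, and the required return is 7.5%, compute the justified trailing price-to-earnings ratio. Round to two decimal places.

Justified trailing P/E = b(1+g)/(r−g) = 0.36×(1+0.035)/(0.075−0.035) = 9.3150

9.31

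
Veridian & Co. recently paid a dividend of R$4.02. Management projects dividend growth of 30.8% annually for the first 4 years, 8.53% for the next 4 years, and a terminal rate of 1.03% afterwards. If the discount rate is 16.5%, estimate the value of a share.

Three-stage DDM. Project D₁…D_8; terminal Gordon value at t=8 with g = 0.0103; discount at r = 0.165.
D_1 = 5.2582
D_2 = 6.8777
D_3 = 8.9960
D_4 = 11.7668
D_5 = 12.7705
D_6 = 13.8598
D_7 = 15.0420
D_8 = 16.3251
TV_8 = 16.4933/(0.165−0.0103) = 106.6145
P₀ = Σ Dₜ/(1+r)ᵗ + TV_8/(1+r)^8 = 74.5485

R$74.55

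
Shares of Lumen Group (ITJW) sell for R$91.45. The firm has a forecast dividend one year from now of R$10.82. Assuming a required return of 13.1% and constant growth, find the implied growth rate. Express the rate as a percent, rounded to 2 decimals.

From P₀ = D₁/(r − g), the implied growth is g = r − D₁/P₀.
g = 0.131 − 10.82/91.45 = 0.131 − 0.11832 = 0.01268

1.27%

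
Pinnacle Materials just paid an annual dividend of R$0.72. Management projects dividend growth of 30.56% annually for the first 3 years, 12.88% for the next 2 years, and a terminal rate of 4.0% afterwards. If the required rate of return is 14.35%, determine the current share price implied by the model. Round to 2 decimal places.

Three-stage DDM. Project D₁…D_5; terminal Gordon value at t=5 with g = 0.04; discount at r = 0.1435.
D_1 = 0.9400
D_2 = 1.2273
D_3 = 1.6024
D_4 = 1.8088
D_5 = 2.0417
TV_5 = 2.1234/(0.1435−0.04) = 20.5159
P₀ = Σ Dₜ/(1+r)ᵗ + TV_5/(1+r)^5 = 15.4277

R$15.43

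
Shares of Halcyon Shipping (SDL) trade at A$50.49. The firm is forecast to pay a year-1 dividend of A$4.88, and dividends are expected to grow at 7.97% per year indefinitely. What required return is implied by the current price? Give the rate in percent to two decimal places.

17.64%

Rearranging the constant-growth DDM: r = D₁/P₀ + g.
r = 4.8800 / 50.49 + 0.0797 = 0.09665 + 0.0797 = 0.17635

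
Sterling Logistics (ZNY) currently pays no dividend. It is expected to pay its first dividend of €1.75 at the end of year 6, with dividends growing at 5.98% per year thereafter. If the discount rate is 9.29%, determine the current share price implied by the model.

€33.91

Deferred-dividend DDM. At t=5 the remaining stream is a growing perpetuity with first payment D_6 = 1.75.
V_5 = D_6/(r−g) = 1.75/(0.0929−0.0598) = 52.8701
P₀ = V_5/(1+r)^5 = 52.8701/(1+0.0929)^5 = 33.9084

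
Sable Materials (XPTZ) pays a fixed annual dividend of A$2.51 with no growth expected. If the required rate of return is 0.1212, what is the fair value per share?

A$20.71

Zero-growth DDM (perpetuity): P₀ = D/r = 2.51 / 0.1212 = 20.7096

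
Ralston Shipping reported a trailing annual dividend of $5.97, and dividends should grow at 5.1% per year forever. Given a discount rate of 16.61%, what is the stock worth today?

$54.51

Gordon growth model: P₀ = D₁/(r − g). D₁ = 5.97 × (1 + 0.051) = 6.2745.
P₀ = 6.2745 / (0.1661 − 0.051) = 6.2745 / 0.1151 = 54.5132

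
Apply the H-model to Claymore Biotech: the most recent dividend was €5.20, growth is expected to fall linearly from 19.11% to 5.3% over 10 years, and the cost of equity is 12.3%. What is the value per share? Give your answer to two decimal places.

€129.52

H-model: P₀ = D₀[(1+g_L) + H(g_S−g_L)]/(r−g_L), with H = 10/2 = 5.
P₀ = 5.20 × [(1+0.053) + 5×(0.1911−0.053)] / (0.123−0.053)
   = 5.20 × 1.7435 / 0.07 = 129.5171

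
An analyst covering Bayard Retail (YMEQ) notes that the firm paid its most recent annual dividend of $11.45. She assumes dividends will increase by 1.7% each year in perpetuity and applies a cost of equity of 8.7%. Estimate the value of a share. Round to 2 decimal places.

$166.35

Gordon growth model: P₀ = D₁/(r − g). D₁ = 11.45 × (1 + 0.017) = 11.6446.
P₀ = 11.6446 / (0.087 − 0.017) = 11.6446 / 0.07 = 166.3521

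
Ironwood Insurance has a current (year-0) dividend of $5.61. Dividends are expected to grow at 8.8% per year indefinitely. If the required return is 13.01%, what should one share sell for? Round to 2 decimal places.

$144.98

Gordon growth model: P₀ = D₁/(r − g). D₁ = 5.61 × (1 + 0.088) = 6.1037.
P₀ = 6.1037 / (0.1301 − 0.088) = 6.1037 / 0.0421 = 144.9805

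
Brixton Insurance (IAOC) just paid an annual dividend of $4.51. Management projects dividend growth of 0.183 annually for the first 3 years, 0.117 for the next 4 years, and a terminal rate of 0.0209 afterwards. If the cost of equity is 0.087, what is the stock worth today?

Three-stage DDM. Project D₁…D_7; terminal Gordon value at t=7 with g = 0.0209; discount at r = 0.087.
D_1 = 5.3353
D_2 = 6.3117
D_3 = 7.4667
D_4 = 8.3403
D_5 = 9.3162
D_6 = 10.4062
D_7 = 11.6237
TV_7 = 11.8666/(0.087−0.0209) = 179.5251
P₀ = Σ Dₜ/(1+r)ᵗ + TV_7/(1+r)^7 = 141.0867

$141.09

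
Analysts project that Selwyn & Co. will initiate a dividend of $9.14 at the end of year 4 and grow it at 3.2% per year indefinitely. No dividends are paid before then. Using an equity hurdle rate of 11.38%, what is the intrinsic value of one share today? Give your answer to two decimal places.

$80.87

Deferred-dividend DDM. At t=3 the remaining stream is a growing perpetuity with first payment D_4 = 9.14.
V_3 = D_4/(r−g) = 9.14/(0.1138−0.032) = 111.7359
P₀ = V_3/(1+r)^3 = 111.7359/(1+0.1138)^3 = 80.8670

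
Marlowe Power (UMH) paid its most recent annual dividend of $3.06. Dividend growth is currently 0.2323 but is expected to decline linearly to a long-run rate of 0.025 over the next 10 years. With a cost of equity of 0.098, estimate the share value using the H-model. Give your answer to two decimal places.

$86.41

H-model: P₀ = D₀[(1+g_L) + H(g_S−g_L)]/(r−g_L), with H = 10/2 = 5.
P₀ = 3.06 × [(1+0.025) + 5×(0.2323−0.025)] / (0.098−0.025)
   = 3.06 × 2.0615 / 0.073 = 86.4136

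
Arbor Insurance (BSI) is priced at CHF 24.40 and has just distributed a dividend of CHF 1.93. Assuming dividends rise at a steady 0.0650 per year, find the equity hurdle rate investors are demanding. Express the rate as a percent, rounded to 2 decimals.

Rearranging the constant-growth DDM: r = D₁/P₀ + g.
D₁ = 1.93 × (1 + 0.065) = 2.0554.
r = 2.0554 / 24.40 + 0.065 = 0.08424 + 0.065 = 0.14924

14.92%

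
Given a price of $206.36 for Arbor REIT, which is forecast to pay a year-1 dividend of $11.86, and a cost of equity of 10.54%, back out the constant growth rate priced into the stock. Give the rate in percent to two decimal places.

4.79%

From P₀ = D₁/(r − g), the implied growth is g = r − D₁/P₀.
g = 0.1054 − 11.86/206.36 = 0.1054 − 0.05747 = 0.04793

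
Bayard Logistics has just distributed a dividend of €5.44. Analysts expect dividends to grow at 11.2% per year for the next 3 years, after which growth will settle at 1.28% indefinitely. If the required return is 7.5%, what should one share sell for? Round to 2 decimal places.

Two-stage DDM. Project D₁…D_3 at 0.112, terminal growth 0.0128, discount at r = 0.075.
D_1 = 6.0493
D_2 = 6.7268
D_3 = 7.4802
Terminal value at t=3: TV = D_4/(r−g) = 7.5759/(0.075−0.0128) = 121.7998
P₀ = 6.0493/(1+0.075)^1 + 6.7268/(1+0.075)^2 + 7.4802/(1+0.075)^3 + 121.7998/(1+0.075)^3 = 115.5135

€115.51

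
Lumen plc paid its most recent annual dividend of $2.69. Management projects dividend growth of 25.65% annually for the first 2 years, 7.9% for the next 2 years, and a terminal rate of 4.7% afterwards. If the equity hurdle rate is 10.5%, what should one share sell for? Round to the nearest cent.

Three-stage DDM. Project D₁…D_4; terminal Gordon value at t=4 with g = 0.047; discount at r = 0.105.
D_1 = 3.3800
D_2 = 4.2470
D_3 = 4.5825
D_4 = 4.9445
TV_4 = 5.1769/(0.105−0.047) = 89.2563
P₀ = Σ Dₜ/(1+r)ᵗ + TV_4/(1+r)^4 = 73.1171

$73.12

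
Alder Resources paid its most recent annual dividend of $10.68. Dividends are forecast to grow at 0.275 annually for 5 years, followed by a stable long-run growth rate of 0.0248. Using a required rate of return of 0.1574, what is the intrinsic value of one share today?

$205.96

Two-stage DDM. Project D₁…D_5 at 0.275, terminal growth 0.0248, discount at r = 0.1574.
D_1 = 13.6170
D_2 = 17.3617
D_3 = 22.1361
D_4 = 28.2236
D_5 = 35.9851
Terminal value at t=5: TV = D_6/(r−g) = 36.8775/(0.1574−0.0248) = 278.1107
P₀ = 13.6170/(1+0.1574)^1 + 17.3617/(1+0.1574)^2 + 22.1361/(1+0.1574)^3 + 28.2236/(1+0.1574)^4 + 35.9851/(1+0.1574)^5 + 278.1107/(1+0.1574)^5 = 205.9638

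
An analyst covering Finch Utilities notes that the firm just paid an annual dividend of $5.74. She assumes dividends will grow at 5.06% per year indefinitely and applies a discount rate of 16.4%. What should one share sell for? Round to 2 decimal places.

$53.18

Gordon growth model: P₀ = D₁/(r − g). D₁ = 5.74 × (1 + 0.0506) = 6.0304.
P₀ = 6.0304 / (0.164 − 0.0506) = 6.0304 / 0.1134 = 53.1785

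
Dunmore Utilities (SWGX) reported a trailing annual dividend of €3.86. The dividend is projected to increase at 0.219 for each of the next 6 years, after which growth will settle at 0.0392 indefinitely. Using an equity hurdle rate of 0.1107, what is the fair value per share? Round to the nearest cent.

€130.53

Two-stage DDM. Project D₁…D_6 at 0.219, terminal growth 0.0392, discount at r = 0.1107.
D_1 = 4.7053
D_2 = 5.7358
D_3 = 6.9920
D_4 = 8.5232
D_5 = 10.3898
D_6 = 12.6651
Terminal value at t=6: TV = D_7/(r−g) = 13.1616/(0.1107−0.0392) = 184.0783
P₀ = 4.7053/(1+0.1107)^1 + 5.7358/(1+0.1107)^2 + 6.9920/(1+0.1107)^3 + 8.5232/(1+0.1107)^4 + 10.3898/(1+0.1107)^5 + 12.6651/(1+0.1107)^6 + 184.0783/(1+0.1107)^6 = 130.5253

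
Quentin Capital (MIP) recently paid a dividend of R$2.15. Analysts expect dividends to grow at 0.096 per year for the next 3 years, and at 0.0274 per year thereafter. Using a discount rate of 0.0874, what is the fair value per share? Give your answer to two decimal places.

R$44.25

Two-stage DDM. Project D₁…D_3 at 0.096, terminal growth 0.0274, discount at r = 0.0874.
D_1 = 2.3564
D_2 = 2.5826
D_3 = 2.8305
Terminal value at t=3: TV = D_4/(r−g) = 2.9081/(0.0874−0.0274) = 48.4684
P₀ = 2.3564/(1+0.0874)^1 + 2.5826/(1+0.0874)^2 + 2.8305/(1+0.0874)^3 + 48.4684/(1+0.0874)^3 = 44.2481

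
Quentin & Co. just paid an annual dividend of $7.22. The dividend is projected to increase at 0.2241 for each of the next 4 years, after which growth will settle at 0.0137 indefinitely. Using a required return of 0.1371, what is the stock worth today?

$114.50

Two-stage DDM. Project D₁…D_4 at 0.2241, terminal growth 0.0137, discount at r = 0.1371.
D_1 = 8.8380
D_2 = 10.8186
D_3 = 13.2430
D_4 = 16.2108
Terminal value at t=4: TV = D_5/(r−g) = 16.4329/(0.1371−0.0137) = 133.1678
P₀ = 8.8380/(1+0.1371)^1 + 10.8186/(1+0.1371)^2 + 13.2430/(1+0.1371)^3 + 16.2108/(1+0.1371)^4 + 133.1678/(1+0.1371)^4 = 114.4965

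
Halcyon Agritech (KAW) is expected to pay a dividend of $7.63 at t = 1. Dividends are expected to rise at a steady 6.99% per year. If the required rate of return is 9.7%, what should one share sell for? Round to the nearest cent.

Gordon growth model: P₀ = D₁/(r − g), with D₁ = 7.63 given directly.
P₀ = 7.6300 / (0.097 − 0.0699) = 7.6300 / 0.0271 = 281.5498

$281.55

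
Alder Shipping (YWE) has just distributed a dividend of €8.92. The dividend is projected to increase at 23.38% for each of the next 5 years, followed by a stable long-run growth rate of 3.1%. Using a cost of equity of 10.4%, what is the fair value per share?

Two-stage DDM. Project D₁…D_5 at 0.2338, terminal growth 0.031, discount at r = 0.104.
D_1 = 11.0055
D_2 = 13.5786
D_3 = 16.7533
D_4 = 20.6702
D_5 = 25.5028
Terminal value at t=5: TV = D_6/(r−g) = 26.2934/(0.104−0.031) = 360.1841
P₀ = 11.0055/(1+0.104)^1 + 13.5786/(1+0.104)^2 + 16.7533/(1+0.104)^3 + 20.6702/(1+0.104)^4 + 25.5028/(1+0.104)^5 + 360.1841/(1+0.104)^5 = 282.6488

€282.65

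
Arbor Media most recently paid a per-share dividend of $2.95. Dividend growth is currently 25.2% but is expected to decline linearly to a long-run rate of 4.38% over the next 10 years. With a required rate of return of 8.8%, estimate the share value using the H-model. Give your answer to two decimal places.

H-model: P₀ = D₀[(1+g_L) + H(g_S−g_L)]/(r−g_L), with H = 10/2 = 5.
P₀ = 2.95 × [(1+0.0438) + 5×(0.252−0.0438)] / (0.088−0.0438)
   = 2.95 × 2.0848 / 0.0442 = 139.1439

$139.14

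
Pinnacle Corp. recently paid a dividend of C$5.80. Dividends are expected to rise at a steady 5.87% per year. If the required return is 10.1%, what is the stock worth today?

Gordon growth model: P₀ = D₁/(r − g). D₁ = 5.80 × (1 + 0.0587) = 6.1405.
P₀ = 6.1405 / (0.101 − 0.0587) = 6.1405 / 0.0423 = 145.1645

C$145.16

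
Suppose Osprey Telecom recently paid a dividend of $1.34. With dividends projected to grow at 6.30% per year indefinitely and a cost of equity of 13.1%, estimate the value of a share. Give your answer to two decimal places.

$20.95

Gordon growth model: P₀ = D₁/(r − g). D₁ = 1.34 × (1 + 0.063) = 1.4244.
P₀ = 1.4244 / (0.131 − 0.063) = 1.4244 / 0.068 = 20.9474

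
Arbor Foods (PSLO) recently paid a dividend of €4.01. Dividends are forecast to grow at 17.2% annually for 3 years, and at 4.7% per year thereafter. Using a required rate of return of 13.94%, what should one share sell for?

Two-stage DDM. Project D₁…D_3 at 0.172, terminal growth 0.047, discount at r = 0.1394.
D_1 = 4.6997
D_2 = 5.5081
D_3 = 6.4555
Terminal value at t=3: TV = D_4/(r−g) = 6.7589/(0.1394−0.047) = 73.1479
P₀ = 4.6997/(1+0.1394)^1 + 5.5081/(1+0.1394)^2 + 6.4555/(1+0.1394)^3 + 73.1479/(1+0.1394)^3 = 62.1824

€62.18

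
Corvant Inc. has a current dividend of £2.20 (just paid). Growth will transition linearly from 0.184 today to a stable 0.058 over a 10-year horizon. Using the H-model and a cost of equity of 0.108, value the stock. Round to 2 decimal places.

H-model: P₀ = D₀[(1+g_L) + H(g_S−g_L)]/(r−g_L), with H = 10/2 = 5.
P₀ = 2.20 × [(1+0.058) + 5×(0.184−0.058)] / (0.108−0.058)
   = 2.20 × 1.6880 / 0.05 = 74.2720

£74.27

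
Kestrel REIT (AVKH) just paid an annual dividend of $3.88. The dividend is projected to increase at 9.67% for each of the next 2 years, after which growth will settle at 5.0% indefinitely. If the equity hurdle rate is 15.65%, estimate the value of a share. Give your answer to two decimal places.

Two-stage DDM. Project D₁…D_2 at 0.0967, terminal growth 0.05, discount at r = 0.1565.
D_1 = 4.2552
D_2 = 4.6667
Terminal value at t=2: TV = D_3/(r−g) = 4.9000/(0.1565−0.05) = 46.0095
P₀ = 4.2552/(1+0.1565)^1 + 4.6667/(1+0.1565)^2 + 46.0095/(1+0.1565)^2 = 41.5683

$41.57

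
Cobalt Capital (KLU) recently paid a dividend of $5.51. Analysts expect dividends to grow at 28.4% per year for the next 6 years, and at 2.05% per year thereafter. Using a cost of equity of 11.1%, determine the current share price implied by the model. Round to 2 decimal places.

$204.61

Two-stage DDM. Project D₁…D_6 at 0.284, terminal growth 0.0205, discount at r = 0.111.
D_1 = 7.0748
D_2 = 9.0841
D_3 = 11.6640
D_4 = 14.9765
D_5 = 19.2299
D_6 = 24.6912
Terminal value at t=6: TV = D_7/(r−g) = 25.1973/(0.111−0.0205) = 278.4237
P₀ = 7.0748/(1+0.111)^1 + 9.0841/(1+0.111)^2 + 11.6640/(1+0.111)^3 + 14.9765/(1+0.111)^4 + 19.2299/(1+0.111)^5 + 24.6912/(1+0.111)^6 + 278.4237/(1+0.111)^6 = 204.6083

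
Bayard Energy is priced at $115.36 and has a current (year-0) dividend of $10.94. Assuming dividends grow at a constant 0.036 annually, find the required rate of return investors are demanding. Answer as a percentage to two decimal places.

Rearranging the constant-growth DDM: r = D₁/P₀ + g.
D₁ = 10.94 × (1 + 0.036) = 11.3338.
r = 11.3338 / 115.36 + 0.036 = 0.09825 + 0.036 = 0.13425

13.42%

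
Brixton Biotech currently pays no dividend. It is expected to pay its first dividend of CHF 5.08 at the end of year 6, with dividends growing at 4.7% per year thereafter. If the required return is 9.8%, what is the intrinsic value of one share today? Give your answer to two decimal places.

Deferred-dividend DDM. At t=5 the remaining stream is a growing perpetuity with first payment D_6 = 5.08.
V_5 = D_6/(r−g) = 5.08/(0.098−0.047) = 99.6078
P₀ = V_5/(1+r)^5 = 99.6078/(1+0.098)^5 = 62.4140

CHF 62.41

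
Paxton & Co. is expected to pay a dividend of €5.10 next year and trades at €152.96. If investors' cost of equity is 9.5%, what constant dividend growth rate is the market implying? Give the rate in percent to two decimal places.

6.17%

From P₀ = D₁/(r − g), the implied growth is g = r − D₁/P₀.
g = 0.095 − 5.10/152.96 = 0.095 − 0.03334 = 0.06166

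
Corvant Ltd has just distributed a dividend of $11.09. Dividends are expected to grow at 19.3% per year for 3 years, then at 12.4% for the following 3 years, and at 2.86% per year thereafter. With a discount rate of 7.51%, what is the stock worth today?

$473.88

Three-stage DDM. Project D₁…D_6; terminal Gordon value at t=6 with g = 0.0286; discount at r = 0.0751.
D_1 = 13.2304
D_2 = 15.7838
D_3 = 18.8301
D_4 = 21.1650
D_5 = 23.7895
D_6 = 26.7394
TV_6 = 27.5042/(0.0751−0.0286) = 591.4872
P₀ = Σ Dₜ/(1+r)ᵗ + TV_6/(1+r)^6 = 473.8843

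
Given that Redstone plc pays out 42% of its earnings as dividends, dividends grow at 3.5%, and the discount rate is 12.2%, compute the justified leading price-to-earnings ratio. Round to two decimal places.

Justified leading P/E = b/(r−g) = 0.42/(0.122−0.035) = 4.8276

4.83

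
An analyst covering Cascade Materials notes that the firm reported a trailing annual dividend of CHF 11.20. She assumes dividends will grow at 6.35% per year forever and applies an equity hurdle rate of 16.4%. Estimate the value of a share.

CHF 118.52

Gordon growth model: P₀ = D₁/(r − g). D₁ = 11.20 × (1 + 0.0635) = 11.9112.
P₀ = 11.9112 / (0.164 − 0.0635) = 11.9112 / 0.1005 = 118.5194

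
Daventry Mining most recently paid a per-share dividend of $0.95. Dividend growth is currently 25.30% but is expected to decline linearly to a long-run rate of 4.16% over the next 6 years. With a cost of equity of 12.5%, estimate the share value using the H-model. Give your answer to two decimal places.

$19.09

H-model: P₀ = D₀[(1+g_L) + H(g_S−g_L)]/(r−g_L), with H = 6/2 = 3.
P₀ = 0.95 × [(1+0.0416) + 3×(0.253−0.0416)] / (0.125−0.0416)
   = 0.95 × 1.6758 / 0.0834 = 19.0888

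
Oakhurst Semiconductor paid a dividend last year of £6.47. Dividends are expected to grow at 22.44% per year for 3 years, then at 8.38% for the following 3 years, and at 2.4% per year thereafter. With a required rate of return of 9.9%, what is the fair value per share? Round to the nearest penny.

Three-stage DDM. Project D₁…D_6; terminal Gordon value at t=6 with g = 0.024; discount at r = 0.099.
D_1 = 7.9219
D_2 = 9.6995
D_3 = 11.8761
D_4 = 12.8713
D_5 = 13.9499
D_6 = 15.1190
TV_6 = 15.4818/(0.099−0.024) = 206.4241
P₀ = Σ Dₜ/(1+r)ᵗ + TV_6/(1+r)^6 = 167.4503

£167.45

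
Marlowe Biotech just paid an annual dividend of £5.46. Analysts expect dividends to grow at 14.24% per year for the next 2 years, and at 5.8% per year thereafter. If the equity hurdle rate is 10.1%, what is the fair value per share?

Two-stage DDM. Project D₁…D_2 at 0.1424, terminal growth 0.058, discount at r = 0.101.
D_1 = 6.2375
D_2 = 7.1257
Terminal value at t=2: TV = D_3/(r−g) = 7.5390/(0.101−0.058) = 175.3260
P₀ = 6.2375/(1+0.101)^1 + 7.1257/(1+0.101)^2 + 175.3260/(1+0.101)^2 = 156.1780

£156.18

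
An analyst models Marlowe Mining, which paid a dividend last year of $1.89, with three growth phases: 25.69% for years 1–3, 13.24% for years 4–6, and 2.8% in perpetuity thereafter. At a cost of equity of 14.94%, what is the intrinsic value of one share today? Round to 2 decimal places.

$34.01

Three-stage DDM. Project D₁…D_6; terminal Gordon value at t=6 with g = 0.028; discount at r = 0.1494.
D_1 = 2.3755
D_2 = 2.9858
D_3 = 3.7529
D_4 = 4.2498
D_5 = 4.8124
D_6 = 5.4496
TV_6 = 5.6022/(0.1494−0.028) = 46.1464
P₀ = Σ Dₜ/(1+r)ᵗ + TV_6/(1+r)^6 = 34.0084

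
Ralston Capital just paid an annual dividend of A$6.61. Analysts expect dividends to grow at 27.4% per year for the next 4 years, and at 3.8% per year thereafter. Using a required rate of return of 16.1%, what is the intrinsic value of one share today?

A$114.41

Two-stage DDM. Project D₁…D_4 at 0.274, terminal growth 0.038, discount at r = 0.161.
D_1 = 8.4211
D_2 = 10.7285
D_3 = 13.6682
D_4 = 17.4132
Terminal value at t=4: TV = D_5/(r−g) = 18.0749/(0.161−0.038) = 146.9506
P₀ = 8.4211/(1+0.161)^1 + 10.7285/(1+0.161)^2 + 13.6682/(1+0.161)^3 + 17.4132/(1+0.161)^4 + 146.9506/(1+0.161)^4 = 114.4110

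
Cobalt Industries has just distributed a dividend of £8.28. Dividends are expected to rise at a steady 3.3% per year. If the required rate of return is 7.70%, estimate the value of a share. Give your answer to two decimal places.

Gordon growth model: P₀ = D₁/(r − g). D₁ = 8.28 × (1 + 0.033) = 8.5532.
P₀ = 8.5532 / (0.077 − 0.033) = 8.5532 / 0.044 = 194.3918

£194.39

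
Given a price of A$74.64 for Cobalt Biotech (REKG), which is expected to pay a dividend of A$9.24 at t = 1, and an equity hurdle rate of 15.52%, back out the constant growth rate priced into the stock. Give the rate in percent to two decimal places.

From P₀ = D₁/(r − g), the implied growth is g = r − D₁/P₀.
g = 0.1552 − 9.24/74.64 = 0.1552 − 0.12379 = 0.03141

3.14%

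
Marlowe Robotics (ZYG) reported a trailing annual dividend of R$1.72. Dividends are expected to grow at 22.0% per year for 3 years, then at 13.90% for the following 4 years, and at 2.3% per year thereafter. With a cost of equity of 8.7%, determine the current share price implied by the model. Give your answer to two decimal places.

Three-stage DDM. Project D₁…D_7; terminal Gordon value at t=7 with g = 0.023; discount at r = 0.087.
D_1 = 2.0984
D_2 = 2.5600
D_3 = 3.1233
D_4 = 3.5574
D_5 = 4.0519
D_6 = 4.6151
D_7 = 5.2566
TV_7 = 5.3775/(0.087−0.023) = 84.0231
P₀ = Σ Dₜ/(1+r)ᵗ + TV_7/(1+r)^7 = 64.3350

R$64.34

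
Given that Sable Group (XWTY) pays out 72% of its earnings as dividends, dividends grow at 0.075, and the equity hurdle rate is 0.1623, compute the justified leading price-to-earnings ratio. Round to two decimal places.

8.25

Justified leading P/E = b/(r−g) = 0.72/(0.1623−0.075) = 8.2474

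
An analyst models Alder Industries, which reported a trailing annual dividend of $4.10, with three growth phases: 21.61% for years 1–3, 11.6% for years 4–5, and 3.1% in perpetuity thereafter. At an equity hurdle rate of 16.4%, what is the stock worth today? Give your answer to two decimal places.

$55.53

Three-stage DDM. Project D₁…D_5; terminal Gordon value at t=5 with g = 0.031; discount at r = 0.164.
D_1 = 4.9860
D_2 = 6.0635
D_3 = 7.3738
D_4 = 8.2292
D_5 = 9.1838
TV_5 = 9.4684/(0.164−0.031) = 71.1913
P₀ = Σ Dₜ/(1+r)ᵗ + TV_5/(1+r)^5 = 55.5317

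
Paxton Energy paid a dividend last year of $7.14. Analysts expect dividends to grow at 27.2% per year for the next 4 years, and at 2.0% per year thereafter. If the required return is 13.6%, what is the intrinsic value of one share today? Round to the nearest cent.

Two-stage DDM. Project D₁…D_4 at 0.272, terminal growth 0.02, discount at r = 0.136.
D_1 = 9.0821
D_2 = 11.5524
D_3 = 14.6947
D_4 = 18.6916
Terminal value at t=4: TV = D_5/(r−g) = 19.0654/(0.136−0.02) = 164.3572
P₀ = 9.0821/(1+0.136)^1 + 11.5524/(1+0.136)^2 + 14.6947/(1+0.136)^3 + 18.6916/(1+0.136)^4 + 164.3572/(1+0.136)^4 = 136.8845

$136.88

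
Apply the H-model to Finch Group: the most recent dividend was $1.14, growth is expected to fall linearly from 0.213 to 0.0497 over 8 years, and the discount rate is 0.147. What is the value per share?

H-model: P₀ = D₀[(1+g_L) + H(g_S−g_L)]/(r−g_L), with H = 8/2 = 4.
P₀ = 1.14 × [(1+0.0497) + 4×(0.213−0.0497)] / (0.147−0.0497)
   = 1.14 × 1.7029 / 0.0973 = 19.9518

$19.95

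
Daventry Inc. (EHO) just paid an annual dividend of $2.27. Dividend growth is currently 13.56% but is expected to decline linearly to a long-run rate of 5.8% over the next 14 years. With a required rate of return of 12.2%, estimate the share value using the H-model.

H-model: P₀ = D₀[(1+g_L) + H(g_S−g_L)]/(r−g_L), with H = 14/2 = 7.
P₀ = 2.27 × [(1+0.058) + 7×(0.1356−0.058)] / (0.122−0.058)
   = 2.27 × 1.6012 / 0.064 = 56.7926

$56.79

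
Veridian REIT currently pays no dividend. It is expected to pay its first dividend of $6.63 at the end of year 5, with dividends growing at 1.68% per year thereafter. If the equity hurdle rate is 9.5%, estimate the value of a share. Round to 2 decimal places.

$58.97

Deferred-dividend DDM. At t=4 the remaining stream is a growing perpetuity with first payment D_5 = 6.63.
V_4 = D_5/(r−g) = 6.63/(0.095−0.0168) = 84.7826
P₀ = V_4/(1+r)^4 = 84.7826/(1+0.095)^4 = 58.9726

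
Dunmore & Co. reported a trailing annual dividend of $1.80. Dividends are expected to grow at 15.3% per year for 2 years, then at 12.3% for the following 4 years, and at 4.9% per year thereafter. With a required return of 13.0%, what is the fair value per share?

Three-stage DDM. Project D₁…D_6; terminal Gordon value at t=6 with g = 0.049; discount at r = 0.13.
D_1 = 2.0754
D_2 = 2.3929
D_3 = 2.6873
D_4 = 3.0178
D_5 = 3.3890
D_6 = 3.8058
TV_6 = 3.9923/(0.13−0.049) = 49.2879
P₀ = Σ Dₜ/(1+r)ᵗ + TV_6/(1+r)^6 = 34.7653

$34.77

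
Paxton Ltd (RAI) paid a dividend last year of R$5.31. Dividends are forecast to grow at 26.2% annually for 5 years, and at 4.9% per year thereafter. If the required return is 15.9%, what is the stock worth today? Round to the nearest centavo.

Two-stage DDM. Project D₁…D_5 at 0.262, terminal growth 0.049, discount at r = 0.159.
D_1 = 6.7012
D_2 = 8.4569
D_3 = 10.6727
D_4 = 13.4689
D_5 = 16.9977
Terminal value at t=5: TV = D_6/(r−g) = 17.8306/(0.159−0.049) = 162.0967
P₀ = 6.7012/(1+0.159)^1 + 8.4569/(1+0.159)^2 + 10.6727/(1+0.159)^3 + 13.4689/(1+0.159)^4 + 16.9977/(1+0.159)^5 + 162.0967/(1+0.159)^5 = 112.0350

R$112.03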